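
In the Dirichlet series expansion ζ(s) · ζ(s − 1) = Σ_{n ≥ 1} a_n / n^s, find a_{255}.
σ(255) = 432

In the product (Σ m^0/m^s)(Σ k / k^s) = Σ (Σ_{d | n} d) / n^s, the coefficient of 1/n^s is σ(n) = Σ_{d | n} d. For n = 255, divisors are [1, 3, 5, 15, 17, 51, 85, 255]; summing: σ(255) = 432.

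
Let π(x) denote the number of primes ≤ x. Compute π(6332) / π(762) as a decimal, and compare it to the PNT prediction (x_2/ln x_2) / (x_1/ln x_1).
π(6332)/π(762) = 824/135 ≈ 6.1037;  PNT prediction ≈ 6.2996.

π(762) = 135 and π(6332) = 824, so π(6332)/π(762) ≈ 6.1037. The PNT-predicted ratio is (6332/ln(6332)) / (762/ln(762)) ≈ 6.2996. The two agree to within a few percent, as expected.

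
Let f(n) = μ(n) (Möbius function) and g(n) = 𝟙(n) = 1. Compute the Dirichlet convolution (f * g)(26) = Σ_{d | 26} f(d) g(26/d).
(μ * 𝟙)(26) = 0

Divisors of 26: [1, 2, 13, 26]. For each d | 26:
  d = 1: μ(1) · 𝟙(26/1) = 1 · 1 = 1
  d = 2: μ(2) · 𝟙(26/2) = -1 · 1 = -1
  d = 13: μ(13) · 𝟙(26/13) = -1 · 1 = -1
  d = 26: μ(26) · 𝟙(26/26) = 1 · 1 = 1
Summing: (μ * 𝟙)(26) = 1 + -1 + -1 + 1 = 0.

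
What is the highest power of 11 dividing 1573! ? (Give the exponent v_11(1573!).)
v_11(1573!) = 157

Legendre's formula: v_p(n!) = Σ_{k ≥ 1} ⌊n / p^k⌋. For p = 11, n = 1573, the terms are:
  ⌊1573/11^1⌋ = ⌊1573/11⌋ = 143
  ⌊1573/11^2⌋ = ⌊1573/121⌋ = 13
  ⌊1573/11^3⌋ = ⌊1573/1331⌋ = 1
(the next term ⌊1573/11^4⌋ = 0, terminating the sum). Summing: v_11(1573!) = 143 + 13 + 1 = 157.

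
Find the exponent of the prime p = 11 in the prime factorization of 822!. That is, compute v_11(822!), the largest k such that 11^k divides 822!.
v_11(822!) = 80

Legendre's formula: v_p(n!) = Σ_{k ≥ 1} ⌊n / p^k⌋. For p = 11, n = 822, the terms are:
  ⌊822/11^1⌋ = ⌊822/11⌋ = 74
  ⌊822/11^2⌋ = ⌊822/121⌋ = 6
(the next term ⌊822/11^3⌋ = 0, terminating the sum). Summing: v_11(822!) = 74 + 6 = 80.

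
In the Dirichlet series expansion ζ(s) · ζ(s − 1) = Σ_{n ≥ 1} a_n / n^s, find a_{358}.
σ(358) = 540

In the product (Σ m^0/m^s)(Σ k / k^s) = Σ (Σ_{d | n} d) / n^s, the coefficient of 1/n^s is σ(n) = Σ_{d | n} d. For n = 358, divisors are [1, 2, 179, 358]; summing: σ(358) = 540.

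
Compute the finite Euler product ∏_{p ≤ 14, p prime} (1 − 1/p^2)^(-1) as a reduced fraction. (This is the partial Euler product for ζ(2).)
∏ = 715715/442368

The primes p ≤ 14 are [2, 3, 5, 7, 11, 13]. For each prime, (1 − 1/p^2)^(-1) = p^2 / (p^2 − 1). The product is (1 − 1/2^2)^(-1), (1 − 1/3^2)^(-1), (1 − 1/5^2)^(-1), (1 − 1/7^2)^(-1), (1 − 1/11^2)^(-1), (1 − 1/13^2)^(-1) = ∏ p^2 / (p^2 − 1) = 715715/442368.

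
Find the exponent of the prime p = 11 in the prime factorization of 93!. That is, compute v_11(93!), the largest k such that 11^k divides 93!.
v_11(93!) = 8

Legendre's formula: v_p(n!) = Σ_{k ≥ 1} ⌊n / p^k⌋. For p = 11, n = 93, the terms are:
  ⌊93/11^1⌋ = ⌊93/11⌋ = 8
(the next term ⌊93/11^2⌋ = 0, terminating the sum). Summing: v_11(93!) = 8 = 8.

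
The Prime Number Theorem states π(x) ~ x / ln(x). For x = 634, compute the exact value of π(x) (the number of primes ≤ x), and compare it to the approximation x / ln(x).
π(634) = 115;  x/ln(x) ≈ 98.26;  relative error ≈ 14.55%.

Directly count primes up to 634: π(634) = 115. The PNT approximation gives 634/ln(634) ≈ 634/6.45205 ≈ 98.26. Relative error (π(x) − x/ln(x)) / π(x) ≈ 14.55%; the approximation is known to undercount slightly (Li(x) is a better estimate).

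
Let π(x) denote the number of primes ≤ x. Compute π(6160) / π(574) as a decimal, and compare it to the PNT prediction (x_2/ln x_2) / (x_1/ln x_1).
π(6160)/π(574) = 802/105 ≈ 7.6381;  PNT prediction ≈ 7.8130.

π(574) = 105 and π(6160) = 802, so π(6160)/π(574) ≈ 7.6381. The PNT-predicted ratio is (6160/ln(6160)) / (574/ln(574)) ≈ 7.8130. The two agree to within a few percent, as expected.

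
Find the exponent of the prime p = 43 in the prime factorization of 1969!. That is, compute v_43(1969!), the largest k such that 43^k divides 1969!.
v_43(1969!) = 46

Legendre's formula: v_p(n!) = Σ_{k ≥ 1} ⌊n / p^k⌋. For p = 43, n = 1969, the terms are:
  ⌊1969/43^1⌋ = ⌊1969/43⌋ = 45
  ⌊1969/43^2⌋ = ⌊1969/1849⌋ = 1
(the next term ⌊1969/43^3⌋ = 0, terminating the sum). Summing: v_43(1969!) = 45 + 1 = 46.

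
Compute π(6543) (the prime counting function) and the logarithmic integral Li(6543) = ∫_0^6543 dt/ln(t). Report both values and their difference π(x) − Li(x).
π(6543) = 844;  Li(6543) ≈ 862.52;  π(x) − Li(x) ≈ -18.52.

Direct count of primes ≤ 6543 gives π(6543) = 844. Numerical evaluation of the logarithmic integral gives Li(6543) ≈ 862.52. The difference π(x) − Li(x) ≈ -18.52 is typically negative for small/moderate x (Li(x) overestimates), though Littlewood's theorem shows this sign changes infinitely often.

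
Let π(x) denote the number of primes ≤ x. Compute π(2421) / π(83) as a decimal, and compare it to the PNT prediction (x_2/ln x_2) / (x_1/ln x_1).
π(2421)/π(83) = 359/23 ≈ 15.6087;  PNT prediction ≈ 16.5417.

π(83) = 23 and π(2421) = 359, so π(2421)/π(83) ≈ 15.6087. The PNT-predicted ratio is (2421/ln(2421)) / (83/ln(83)) ≈ 16.5417. The two agree to within a few percent, as expected.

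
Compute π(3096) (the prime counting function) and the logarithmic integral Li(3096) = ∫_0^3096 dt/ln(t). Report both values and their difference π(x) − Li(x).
π(3096) = 442;  Li(3096) ≈ 454.73;  π(x) − Li(x) ≈ -12.73.

Direct count of primes ≤ 3096 gives π(3096) = 442. Numerical evaluation of the logarithmic integral gives Li(3096) ≈ 454.73. The difference π(x) − Li(x) ≈ -12.73 is typically negative for small/moderate x (Li(x) overestimates), though Littlewood's theorem shows this sign changes infinitely often.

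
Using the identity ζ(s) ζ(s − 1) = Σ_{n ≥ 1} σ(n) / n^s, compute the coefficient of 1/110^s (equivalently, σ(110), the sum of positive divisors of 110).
σ(110) = 216

In the product (Σ m^0/m^s)(Σ k / k^s) = Σ (Σ_{d | n} d) / n^s, the coefficient of 1/n^s is σ(n) = Σ_{d | n} d. For n = 110, divisors are [1, 2, 5, 10, 11, 22, 55, 110]; summing: σ(110) = 216.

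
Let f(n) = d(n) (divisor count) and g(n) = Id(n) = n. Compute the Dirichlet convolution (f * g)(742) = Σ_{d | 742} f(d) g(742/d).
(d * Id)(742) = 1980

Divisors of 742: [1, 2, 7, 14, 53, 106, 371, 742]. For each d | 742:
  d = 1: d(1) · Id(742/1) = 1 · 742 = 742
  d = 2: d(2) · Id(742/2) = 2 · 371 = 742
  d = 7: d(7) · Id(742/7) = 2 · 106 = 212
  d = 14: d(14) · Id(742/14) = 4 · 53 = 212
  d = 53: d(53) · Id(742/53) = 2 · 14 = 28
  d = 106: d(106) · Id(742/106) = 4 · 7 = 28
  d = 371: d(371) · Id(742/371) = 4 · 2 = 8
  d = 742: d(742) · Id(742/742) = 8 · 1 = 8
Summing: (d * Id)(742) = 742 + 742 + 212 + 212 + 28 + 28 + 8 + 8 = 1980.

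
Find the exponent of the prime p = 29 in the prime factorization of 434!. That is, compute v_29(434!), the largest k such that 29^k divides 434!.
v_29(434!) = 14

Legendre's formula: v_p(n!) = Σ_{k ≥ 1} ⌊n / p^k⌋. For p = 29, n = 434, the terms are:
  ⌊434/29^1⌋ = ⌊434/29⌋ = 14
(the next term ⌊434/29^2⌋ = 0, terminating the sum). Summing: v_29(434!) = 14 = 14.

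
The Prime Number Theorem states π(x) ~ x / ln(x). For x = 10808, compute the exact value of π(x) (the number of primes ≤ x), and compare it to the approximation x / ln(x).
π(10808) = 1315;  x/ln(x) ≈ 1163.65;  relative error ≈ 11.51%.

Directly count primes up to 10808: π(10808) = 1315. The PNT approximation gives 10808/ln(10808) ≈ 10808/9.28804 ≈ 1163.65. Relative error (π(x) − x/ln(x)) / π(x) ≈ 11.51%; the approximation is known to undercount slightly (Li(x) is a better estimate).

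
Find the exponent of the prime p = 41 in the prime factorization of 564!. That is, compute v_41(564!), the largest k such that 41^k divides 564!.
v_41(564!) = 13

Legendre's formula: v_p(n!) = Σ_{k ≥ 1} ⌊n / p^k⌋. For p = 41, n = 564, the terms are:
  ⌊564/41^1⌋ = ⌊564/41⌋ = 13
(the next term ⌊564/41^2⌋ = 0, terminating the sum). Summing: v_41(564!) = 13 = 13.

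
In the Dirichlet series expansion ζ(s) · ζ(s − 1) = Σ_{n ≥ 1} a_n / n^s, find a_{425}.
σ(425) = 558

In the product (Σ m^0/m^s)(Σ k / k^s) = Σ (Σ_{d | n} d) / n^s, the coefficient of 1/n^s is σ(n) = Σ_{d | n} d. For n = 425, divisors are [1, 5, 17, 25, 85, 425]; summing: σ(425) = 558.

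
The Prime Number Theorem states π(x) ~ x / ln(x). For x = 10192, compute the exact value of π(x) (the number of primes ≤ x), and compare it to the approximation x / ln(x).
π(10192) = 1251;  x/ln(x) ≈ 1104.30;  relative error ≈ 11.73%.

Directly count primes up to 10192: π(10192) = 1251. The PNT approximation gives 10192/ln(10192) ≈ 10192/9.22936 ≈ 1104.30. Relative error (π(x) − x/ln(x)) / π(x) ≈ 11.73%; the approximation is known to undercount slightly (Li(x) is a better estimate).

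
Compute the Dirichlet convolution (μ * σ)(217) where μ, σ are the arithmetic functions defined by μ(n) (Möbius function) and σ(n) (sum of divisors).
(μ * σ)(217) = 217

Divisors of 217: [1, 7, 31, 217]. For each d | 217:
  d = 1: μ(1) · σ(217/1) = 1 · 256 = 256
  d = 7: μ(7) · σ(217/7) = -1 · 32 = -32
  d = 31: μ(31) · σ(217/31) = -1 · 8 = -8
  d = 217: μ(217) · σ(217/217) = 1 · 1 = 1
Summing: (μ * σ)(217) = 256 + -32 + -8 + 1 = 217.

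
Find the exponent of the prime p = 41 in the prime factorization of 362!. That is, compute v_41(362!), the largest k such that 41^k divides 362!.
v_41(362!) = 8

Legendre's formula: v_p(n!) = Σ_{k ≥ 1} ⌊n / p^k⌋. For p = 41, n = 362, the terms are:
  ⌊362/41^1⌋ = ⌊362/41⌋ = 8
(the next term ⌊362/41^2⌋ = 0, terminating the sum). Summing: v_41(362!) = 8 = 8.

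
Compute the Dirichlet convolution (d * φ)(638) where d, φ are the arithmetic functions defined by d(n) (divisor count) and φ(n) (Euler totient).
(d * φ)(638) = 1080

Divisors of 638: [1, 2, 11, 22, 29, 58, 319, 638]. For each d | 638:
  d = 1: d(1) · φ(638/1) = 1 · 280 = 280
  d = 2: d(2) · φ(638/2) = 2 · 280 = 560
  d = 11: d(11) · φ(638/11) = 2 · 28 = 56
  d = 22: d(22) · φ(638/22) = 4 · 28 = 112
  d = 29: d(29) · φ(638/29) = 2 · 10 = 20
  d = 58: d(58) · φ(638/58) = 4 · 10 = 40
  d = 319: d(319) · φ(638/319) = 4 · 1 = 4
  d = 638: d(638) · φ(638/638) = 8 · 1 = 8
Summing: (d * φ)(638) = 280 + 560 + 56 + 112 + 20 + 40 + 4 + 8 = 1080.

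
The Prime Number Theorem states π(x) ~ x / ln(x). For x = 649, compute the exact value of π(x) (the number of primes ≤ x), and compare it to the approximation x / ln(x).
π(649) = 118;  x/ln(x) ≈ 100.22;  relative error ≈ 15.06%.

Directly count primes up to 649: π(649) = 118. The PNT approximation gives 649/ln(649) ≈ 649/6.47543 ≈ 100.22. Relative error (π(x) − x/ln(x)) / π(x) ≈ 15.06%; the approximation is known to undercount slightly (Li(x) is a better estimate).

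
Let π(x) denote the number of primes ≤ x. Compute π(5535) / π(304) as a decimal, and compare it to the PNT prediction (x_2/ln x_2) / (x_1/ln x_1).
π(5535)/π(304) = 732/62 ≈ 11.8065;  PNT prediction ≈ 12.0772.

π(304) = 62 and π(5535) = 732, so π(5535)/π(304) ≈ 11.8065. The PNT-predicted ratio is (5535/ln(5535)) / (304/ln(304)) ≈ 12.0772. The two agree to within a few percent, as expected.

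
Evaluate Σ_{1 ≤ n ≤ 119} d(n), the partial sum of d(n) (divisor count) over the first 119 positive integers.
Σ_{n ≤ 119} d(n) = 586

Compute d(n) for each 1 ≤ n ≤ 119: d(1) = 1, d(2) = 2, d(3) = 2, d(4) = 3, d(5) = 2, d(6) = 4, d(7) = 2, d(8) = 4, d(9) = 3, d(10) = 4, d(11) = 2, d(12) = 6, d(13) = 2, d(14) = 4, d(15) = 4, d(16) = 5, d(17) = 2, d(18) = 6, d(19) = 2, d(20) = 6, d(21) = 4, d(22) = 4, d(23) = 2, d(24) = 8, d(25) = 3, d(26) = 4, d(27) = 4, d(28) = 6, d(29) = 2, d(30) = 8, d(31) = 2, d(32) = 6, d(33) = 4, d(34) = 4, d(35) = 4, d(36) = 9, d(37) = 2, d(38) = 4, d(39) = 4, d(40) = 8, d(41) = 2, d(42) = 8, d(43) = 2, d(44) = 6, d(45) = 6, d(46) = 4, d(47) = 2, d(48) = 10, d(49) = 3, d(50) = 6, d(51) = 4, d(52) = 6, d(53) = 2, d(54) = 8, d(55) = 4, d(56) = 8, d(57) = 4, d(58) = 4, d(59) = 2, d(60) = 12, d(61) = 2, d(62) = 4, d(63) = 6, d(64) = 7, d(65) = 4, d(66) = 8, d(67) = 2, d(68) = 6, d(69) = 4, d(70) = 8, d(71) = 2, d(72) = 12, d(73) = 2, d(74) = 4, d(75) = 6, d(76) = 6, d(77) = 4, d(78) = 8, d(79) = 2, d(80) = 10, d(81) = 5, d(82) = 4, d(83) = 2, d(84) = 12, d(85) = 4, d(86) = 4, d(87) = 4, d(88) = 8, d(89) = 2, d(90) = 12, d(91) = 4, d(92) = 6, d(93) = 4, d(94) = 4, d(95) = 4, d(96) = 12, d(97) = 2, d(98) = 6, d(99) = 6, d(100) = 9, d(101) = 2, d(102) = 8, d(103) = 2, d(104) = 8, d(105) = 8, d(106) = 4, d(107) = 2, d(108) = 12, d(109) = 2, d(110) = 8, d(111) = 4, d(112) = 10, d(113) = 2, d(114) = 8, d(115) = 4, d(116) = 6, d(117) = 6, d(118) = 4, d(119) = 4. Summing all 119 values: 586. (Dirichlet's divisor formula: Σ_{n ≤ x} d(n) = x ln(x) + (2γ − 1) x + O(√x). For x = 119, the asymptotic estimate is ≈ 587.09.)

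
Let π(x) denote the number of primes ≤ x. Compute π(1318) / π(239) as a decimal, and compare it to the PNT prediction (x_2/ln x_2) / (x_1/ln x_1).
π(1318)/π(239) = 214/52 ≈ 4.1154;  PNT prediction ≈ 4.2040.

π(239) = 52 and π(1318) = 214, so π(1318)/π(239) ≈ 4.1154. The PNT-predicted ratio is (1318/ln(1318)) / (239/ln(239)) ≈ 4.2040. The two agree to within a few percent, as expected.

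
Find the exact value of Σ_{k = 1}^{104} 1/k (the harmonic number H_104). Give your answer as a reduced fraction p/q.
H_104 = 151628729214843927768244125436857365638449733/29012042540587955997705808574162155756055616

Direct summation: H_104 = 1 + 1/2 + ... + 1/104. The least common denominator is lcm(1, ..., 104) = 725301063514698899942645214354053893901390400; over this denominator the numerator is 725301063514698899942645214354053893901390400 + 362650531757349449971322607177026946950695200 + 241767021171566299980881738118017964633796800 + 181325265878674724985661303588513473475347600 + 145060212702939779988529042870810778780278080 + 120883510585783149990440869059008982316898400 + 103614437644956985706092173479150556271627200 + 90662632939337362492830651794256736737673800 + 80589007057188766660293912706005988211265600 + 72530106351469889994264521435405389390139040 + 65936460319518081812967746759459444900126400 + 60441755292891574995220434529504491158449200 + 55792389501130684610972708796465684146260800 + 51807218822478492853046086739575278135813600 + 48353404234313259996176347623603592926759360 + 45331316469668681246415325897128368368836900 + 42664768442041111761332071432591405523611200 + 40294503528594383330146956353002994105632800 + 38173740184984152628560274439687047047441600 + 36265053175734944997132260717702694695069520 + 34538145881652328568697391159716852090542400 + 32968230159759040906483873379729722450063200 + 31534828848465169562723704971915386691364800 + 30220877646445787497610217264752245579224600 + 29012042540587955997705808574162155756055616 + 27896194750565342305486354398232842073130400 + 26863002352396255553431304235335329403755200 + 25903609411239246426523043369787639067906800 + 25010381500506858618711903943243237720737600 + 24176702117156629998088173811801796463379680 + 23396808500474158062665974656582383674238400 + 22665658234834340623207662948564184184418450 + 21978820106506027270989248919819814966708800 + 21332384221020555880666035716295702761805600 + 20722887528991397141218434695830111254325440 + 20147251764297191665073478176501497052816400 + 19602731446343213511963384171731186321659200 + 19086870092492076314280137219843523523720800 + 18597463167043561536990902932155228048753600 + 18132526587867472498566130358851347347534760 + 17690269841821924388845005228147655948814400 + 17269072940826164284348695579858426045271200 + 16867466593365090696340586380326834741892800 + 16484115079879520453241936689864861225031600 + 16117801411437753332058782541201197642253120 + 15767414424232584781361852485957693345682400 + 15431937521589338296652025837320295614923200 + 15110438823222893748805108632376122789612300 + 14802062520708140815156024782735793753089600 + 14506021270293977998852904287081077878027808 + 14221589480680370587110690477530468507870400 + 13948097375282671152743177199116421036565200 + 13684925726692432074389532346302903658516800 + 13431501176198127776715652117667664701877600 + 13187292063903616362593549351891888980025280 + 12951804705619623213261521684893819533953400 + 12724580061661384209520091479895682349147200 + 12505190750253429309355951971621618860368800 + 12293238364655913558349918887356845659345600 + 12088351058578314999044086905900898231689840 + 11890181369093424589223692038591047441006400 + 11698404250237079031332987328291191837119200 + 11512715293884109522899130386572284030180800 + 11332829117417170311603831474282092092209225 + 11158477900226136922194541759293136829252160 + 10989410053253013635494624459909907483354400 + 10825389007682073133472316632150058117931200 + 10666192110510277940333017858147851380902800 + 10511609616155056520907901657305128897121600 + 10361443764495698570609217347915055627162720 + 10215507936826745069614721328930336533822400 + 10073625882148595832536739088250748526408200 + 9935631007050669862228016634987039642484800 + 9801365723171606755981692085865593160829600 + 9670680846862651999235269524720718585351872 + 9543435046246038157140068609921761761860400 + 9419494331359725973281106679922777842875200 + 9298731583521780768495451466077614024376800 + 9181026120439226581552471067772834100017600 + 9066263293933736249283065179425673673767380 + 8954334117465418517810434745111776467918400 + 8845134920910962194422502614073827974407200 + 8738567030297577107742713425952456553028800 + 8634536470413082142174347789929213022635600 + 8532953688408222352266414286518281104722240 + 8433733296682545348170293190163417370946400 + 8336793833502286206237301314414412573579200 + 8242057539939760226620968344932430612515800 + 8149450151850549437557811397236560605633600 + 8058900705718876666029391270600598821126560 + 7970341357304383515853244113780812020894400 + 7883707212116292390680926242978846672841200 + 7798936166824719354221991552194127891412800 + 7715968760794669148326012918660147807461600 + 7634748036996830525712054887937409409488320 + 7555219411611446874402554316188061394806150 + 7477330551697926803532424890247978287643200 + 7401031260354070407578012391367896876544800 + 7326273368835342423663082973273271655569600 + 7253010635146988999426452143540538939013904 + 7181198648660385147946982320337167266350400 + 7110794740340185293555345238765234253935200 + 7041757898200960193617914702466542659236800 + 6974048687641335576371588599558210518282600 = 3790718230371098194206103135921434140961243325, so H_104 = 3790718230371098194206103135921434140961243325/725301063514698899942645214354053893901390400; reducing by gcd(3790718230371098194206103135921434140961243325, 725301063514698899942645214354053893901390400) = 25 gives 151628729214843927768244125436857365638449733/29012042540587955997705808574162155756055616 ≈ 5.22641. (The PNT-adjacent estimate ln(104) + γ ≈ 5.22161 matches within O(1/n).)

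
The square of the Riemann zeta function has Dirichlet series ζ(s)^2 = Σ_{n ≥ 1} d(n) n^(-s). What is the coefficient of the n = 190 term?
d(190) = 8

ζ(s)^2 = (Σ 1/m^s)(Σ 1/k^s). The coefficient of 1/n^s in the product is the number of ordered pairs (m, k) with mk = n, which equals d(n). For n = 190, divisors are [1, 2, 5, 10, 19, 38, 95, 190], so d(190) = 8.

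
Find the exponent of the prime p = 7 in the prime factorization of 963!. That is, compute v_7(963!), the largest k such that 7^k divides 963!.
v_7(963!) = 158

Legendre's formula: v_p(n!) = Σ_{k ≥ 1} ⌊n / p^k⌋. For p = 7, n = 963, the terms are:
  ⌊963/7^1⌋ = ⌊963/7⌋ = 137
  ⌊963/7^2⌋ = ⌊963/49⌋ = 19
  ⌊963/7^3⌋ = ⌊963/343⌋ = 2
(the next term ⌊963/7^4⌋ = 0, terminating the sum). Summing: v_7(963!) = 137 + 19 + 2 = 158.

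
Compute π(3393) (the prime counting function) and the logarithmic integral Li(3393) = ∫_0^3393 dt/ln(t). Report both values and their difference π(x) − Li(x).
π(3393) = 478;  Li(3393) ≈ 491.46;  π(x) − Li(x) ≈ -13.46.

Direct count of primes ≤ 3393 gives π(3393) = 478. Numerical evaluation of the logarithmic integral gives Li(3393) ≈ 491.46. The difference π(x) − Li(x) ≈ -13.46 is typically negative for small/moderate x (Li(x) overestimates), though Littlewood's theorem shows this sign changes infinitely often.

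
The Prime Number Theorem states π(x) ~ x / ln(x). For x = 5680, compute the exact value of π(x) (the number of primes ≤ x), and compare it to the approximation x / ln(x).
π(5680) = 747;  x/ln(x) ≈ 657.05;  relative error ≈ 12.04%.

Directly count primes up to 5680: π(5680) = 747. The PNT approximation gives 5680/ln(5680) ≈ 5680/8.64471 ≈ 657.05. Relative error (π(x) − x/ln(x)) / π(x) ≈ 12.04%; the approximation is known to undercount slightly (Li(x) is a better estimate).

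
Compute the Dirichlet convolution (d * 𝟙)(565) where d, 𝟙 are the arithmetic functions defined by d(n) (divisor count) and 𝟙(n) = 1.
(d * 𝟙)(565) = 9

Divisors of 565: [1, 5, 113, 565]. For each d | 565:
  d = 1: d(1) · 𝟙(565/1) = 1 · 1 = 1
  d = 5: d(5) · 𝟙(565/5) = 2 · 1 = 2
  d = 113: d(113) · 𝟙(565/113) = 2 · 1 = 2
  d = 565: d(565) · 𝟙(565/565) = 4 · 1 = 4
Summing: (d * 𝟙)(565) = 1 + 2 + 2 + 4 = 9.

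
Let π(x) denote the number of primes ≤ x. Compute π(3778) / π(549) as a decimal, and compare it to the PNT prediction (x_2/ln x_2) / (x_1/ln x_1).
π(3778)/π(549) = 525/101 ≈ 5.1980;  PNT prediction ≈ 5.2701.

π(549) = 101 and π(3778) = 525, so π(3778)/π(549) ≈ 5.1980. The PNT-predicted ratio is (3778/ln(3778)) / (549/ln(549)) ≈ 5.2701. The two agree to within a few percent, as expected.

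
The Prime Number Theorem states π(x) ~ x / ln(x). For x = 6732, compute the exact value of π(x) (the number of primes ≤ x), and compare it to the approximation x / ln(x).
π(6732) = 867;  x/ln(x) ≈ 763.73;  relative error ≈ 11.91%.

Directly count primes up to 6732: π(6732) = 867. The PNT approximation gives 6732/ln(6732) ≈ 6732/8.81463 ≈ 763.73. Relative error (π(x) − x/ln(x)) / π(x) ≈ 11.91%; the approximation is known to undercount slightly (Li(x) is a better estimate).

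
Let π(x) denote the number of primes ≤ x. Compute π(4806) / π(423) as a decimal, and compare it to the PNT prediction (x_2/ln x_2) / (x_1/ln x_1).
π(4806)/π(423) = 647/82 ≈ 7.8902;  PNT prediction ≈ 8.1047.

π(423) = 82 and π(4806) = 647, so π(4806)/π(423) ≈ 7.8902. The PNT-predicted ratio is (4806/ln(4806)) / (423/ln(423)) ≈ 8.1047. The two agree to within a few percent, as expected.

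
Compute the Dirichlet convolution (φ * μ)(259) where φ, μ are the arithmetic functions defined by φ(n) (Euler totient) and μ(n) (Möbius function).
(φ * μ)(259) = 175

Divisors of 259: [1, 7, 37, 259]. For each d | 259:
  d = 1: φ(1) · μ(259/1) = 1 · 1 = 1
  d = 7: φ(7) · μ(259/7) = 6 · -1 = -6
  d = 37: φ(37) · μ(259/37) = 36 · -1 = -36
  d = 259: φ(259) · μ(259/259) = 216 · 1 = 216
Summing: (φ * μ)(259) = 1 + -6 + -36 + 216 = 175.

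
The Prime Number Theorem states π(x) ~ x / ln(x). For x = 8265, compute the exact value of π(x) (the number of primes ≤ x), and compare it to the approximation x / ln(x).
π(8265) = 1036;  x/ln(x) ≈ 916.32;  relative error ≈ 11.55%.

Directly count primes up to 8265: π(8265) = 1036. The PNT approximation gives 8265/ln(8265) ≈ 8265/9.01979 ≈ 916.32. Relative error (π(x) − x/ln(x)) / π(x) ≈ 11.55%; the approximation is known to undercount slightly (Li(x) is a better estimate).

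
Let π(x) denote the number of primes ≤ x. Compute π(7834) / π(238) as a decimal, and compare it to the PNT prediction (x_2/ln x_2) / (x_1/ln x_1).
π(7834)/π(238) = 990/51 ≈ 19.4118;  PNT prediction ≈ 20.0893.

π(238) = 51 and π(7834) = 990, so π(7834)/π(238) ≈ 19.4118. The PNT-predicted ratio is (7834/ln(7834)) / (238/ln(238)) ≈ 20.0893. The two agree to within a few percent, as expected.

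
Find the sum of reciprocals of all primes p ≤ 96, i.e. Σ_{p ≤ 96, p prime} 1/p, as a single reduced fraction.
Σ 1/p = 42605658161771733665696611824842057/23768741896345550770650537601358310

π(96) = 24, so the primes ≤ 96 are [2, 3, 5, 7, 11, 13, 17, 19, 23, 29, 31, 37, 41, 43, 47, 53, 59, 61, 67, 71, 73, 79, 83, 89]. Summing 1/p over these primes: 42605658161771733665696611824842057/23768741896345550770650537601358310 ≈ 1.7925. Mertens estimate ln ln(96) + 0.2615 ≈ 1.7798.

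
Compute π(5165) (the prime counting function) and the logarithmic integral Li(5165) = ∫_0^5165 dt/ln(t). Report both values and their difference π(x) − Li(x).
π(5165) = 687;  Li(5165) ≈ 703.62;  π(x) − Li(x) ≈ -16.62.

Direct count of primes ≤ 5165 gives π(5165) = 687. Numerical evaluation of the logarithmic integral gives Li(5165) ≈ 703.62. The difference π(x) − Li(x) ≈ -16.62 is typically negative for small/moderate x (Li(x) overestimates), though Littlewood's theorem shows this sign changes infinitely often.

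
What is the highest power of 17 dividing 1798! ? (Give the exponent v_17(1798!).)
v_17(1798!) = 111

Legendre's formula: v_p(n!) = Σ_{k ≥ 1} ⌊n / p^k⌋. For p = 17, n = 1798, the terms are:
  ⌊1798/17^1⌋ = ⌊1798/17⌋ = 105
  ⌊1798/17^2⌋ = ⌊1798/289⌋ = 6
(the next term ⌊1798/17^3⌋ = 0, terminating the sum). Summing: v_17(1798!) = 105 + 6 = 111.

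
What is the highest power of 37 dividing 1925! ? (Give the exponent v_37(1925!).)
v_37(1925!) = 53

Legendre's formula: v_p(n!) = Σ_{k ≥ 1} ⌊n / p^k⌋. For p = 37, n = 1925, the terms are:
  ⌊1925/37^1⌋ = ⌊1925/37⌋ = 52
  ⌊1925/37^2⌋ = ⌊1925/1369⌋ = 1
(the next term ⌊1925/37^3⌋ = 0, terminating the sum). Summing: v_37(1925!) = 52 + 1 = 53.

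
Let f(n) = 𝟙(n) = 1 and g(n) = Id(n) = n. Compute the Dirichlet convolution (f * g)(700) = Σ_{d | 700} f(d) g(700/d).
(𝟙 * Id)(700) = 1736

Divisors of 700: [1, 2, 4, 5, 7, 10, 14, 20, 25, 28, 35, 50, 70, 100, 140, 175, 350, 700]. For each d | 700:
  d = 1: 𝟙(1) · Id(700/1) = 1 · 700 = 700
  d = 2: 𝟙(2) · Id(700/2) = 1 · 350 = 350
  d = 4: 𝟙(4) · Id(700/4) = 1 · 175 = 175
  d = 5: 𝟙(5) · Id(700/5) = 1 · 140 = 140
  d = 7: 𝟙(7) · Id(700/7) = 1 · 100 = 100
  d = 10: 𝟙(10) · Id(700/10) = 1 · 70 = 70
  d = 14: 𝟙(14) · Id(700/14) = 1 · 50 = 50
  d = 20: 𝟙(20) · Id(700/20) = 1 · 35 = 35
  d = 25: 𝟙(25) · Id(700/25) = 1 · 28 = 28
  d = 28: 𝟙(28) · Id(700/28) = 1 · 25 = 25
  d = 35: 𝟙(35) · Id(700/35) = 1 · 20 = 20
  d = 50: 𝟙(50) · Id(700/50) = 1 · 14 = 14
  d = 70: 𝟙(70) · Id(700/70) = 1 · 10 = 10
  d = 100: 𝟙(100) · Id(700/100) = 1 · 7 = 7
  d = 140: 𝟙(140) · Id(700/140) = 1 · 5 = 5
  d = 175: 𝟙(175) · Id(700/175) = 1 · 4 = 4
  d = 350: 𝟙(350) · Id(700/350) = 1 · 2 = 2
  d = 700: 𝟙(700) · Id(700/700) = 1 · 1 = 1
Summing: (𝟙 * Id)(700) = 700 + 350 + 175 + 140 + 100 + 70 + 50 + 35 + 28 + 25 + 20 + 14 + 10 + 7 + 5 + 4 + 2 + 1 = 1736.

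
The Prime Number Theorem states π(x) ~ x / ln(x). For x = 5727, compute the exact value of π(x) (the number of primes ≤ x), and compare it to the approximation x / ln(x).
π(5727) = 753;  x/ln(x) ≈ 661.86;  relative error ≈ 12.10%.

Directly count primes up to 5727: π(5727) = 753. The PNT approximation gives 5727/ln(5727) ≈ 5727/8.65295 ≈ 661.86. Relative error (π(x) − x/ln(x)) / π(x) ≈ 12.10%; the approximation is known to undercount slightly (Li(x) is a better estimate).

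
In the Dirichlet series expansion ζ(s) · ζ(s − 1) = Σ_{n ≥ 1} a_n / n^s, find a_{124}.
σ(124) = 224

In the product (Σ m^0/m^s)(Σ k / k^s) = Σ (Σ_{d | n} d) / n^s, the coefficient of 1/n^s is σ(n) = Σ_{d | n} d. For n = 124, divisors are [1, 2, 4, 31, 62, 124]; summing: σ(124) = 224.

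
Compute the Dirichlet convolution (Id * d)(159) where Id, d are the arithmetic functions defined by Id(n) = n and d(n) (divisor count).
(Id * d)(159) = 275

Divisors of 159: [1, 3, 53, 159]. For each d | 159:
  d = 1: Id(1) · d(159/1) = 1 · 4 = 4
  d = 3: Id(3) · d(159/3) = 3 · 2 = 6
  d = 53: Id(53) · d(159/53) = 53 · 2 = 106
  d = 159: Id(159) · d(159/159) = 159 · 1 = 159
Summing: (Id * d)(159) = 4 + 6 + 106 + 159 = 275.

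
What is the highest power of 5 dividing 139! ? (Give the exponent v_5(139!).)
v_5(139!) = 33

Legendre's formula: v_p(n!) = Σ_{k ≥ 1} ⌊n / p^k⌋. For p = 5, n = 139, the terms are:
  ⌊139/5^1⌋ = ⌊139/5⌋ = 27
  ⌊139/5^2⌋ = ⌊139/25⌋ = 5
  ⌊139/5^3⌋ = ⌊139/125⌋ = 1
(the next term ⌊139/5^4⌋ = 0, terminating the sum). Summing: v_5(139!) = 27 + 5 + 1 = 33.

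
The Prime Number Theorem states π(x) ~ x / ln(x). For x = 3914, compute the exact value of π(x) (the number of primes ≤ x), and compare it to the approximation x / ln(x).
π(3914) = 541;  x/ln(x) ≈ 473.14;  relative error ≈ 12.54%.

Directly count primes up to 3914: π(3914) = 541. The PNT approximation gives 3914/ln(3914) ≈ 3914/8.27232 ≈ 473.14. Relative error (π(x) − x/ln(x)) / π(x) ≈ 12.54%; the approximation is known to undercount slightly (Li(x) is a better estimate).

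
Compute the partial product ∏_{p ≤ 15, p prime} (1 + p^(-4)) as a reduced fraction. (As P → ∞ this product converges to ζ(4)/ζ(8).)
∏ = 54787204936389122/50827803952550625

The primes p ≤ 15 are [2, 3, 5, 7, 11, 13]. For each, (1 + 1/p^4) = (p^4 + 1)/p^4. Multiplying these fractions over p ∈ [2, 3, 5, 7, 11, 13] gives 54787204936389122/50827803952550625. (In the limit P → ∞ this tends to ζ(4)/ζ(8).)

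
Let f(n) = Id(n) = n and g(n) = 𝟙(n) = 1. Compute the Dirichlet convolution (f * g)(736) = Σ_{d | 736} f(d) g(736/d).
(Id * 𝟙)(736) = 1512

Divisors of 736: [1, 2, 4, 8, 16, 23, 32, 46, 92, 184, 368, 736]. For each d | 736:
  d = 1: Id(1) · 𝟙(736/1) = 1 · 1 = 1
  d = 2: Id(2) · 𝟙(736/2) = 2 · 1 = 2
  d = 4: Id(4) · 𝟙(736/4) = 4 · 1 = 4
  d = 8: Id(8) · 𝟙(736/8) = 8 · 1 = 8
  d = 16: Id(16) · 𝟙(736/16) = 16 · 1 = 16
  d = 23: Id(23) · 𝟙(736/23) = 23 · 1 = 23
  d = 32: Id(32) · 𝟙(736/32) = 32 · 1 = 32
  d = 46: Id(46) · 𝟙(736/46) = 46 · 1 = 46
  d = 92: Id(92) · 𝟙(736/92) = 92 · 1 = 92
  d = 184: Id(184) · 𝟙(736/184) = 184 · 1 = 184
  d = 368: Id(368) · 𝟙(736/368) = 368 · 1 = 368
  d = 736: Id(736) · 𝟙(736/736) = 736 · 1 = 736
Summing: (Id * 𝟙)(736) = 1 + 2 + 4 + 8 + 16 + 23 + 32 + 46 + 92 + 184 + 368 + 736 = 1512.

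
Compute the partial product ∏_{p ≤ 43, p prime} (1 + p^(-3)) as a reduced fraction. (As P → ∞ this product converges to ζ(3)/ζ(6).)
∏ = 77199709041125603078439960576/65340146372601957980502060935

The primes p ≤ 43 are [2, 3, 5, 7, 11, 13, 17, 19, 23, 29, 31, 37, 41, 43]. For each, (1 + 1/p^3) = (p^3 + 1)/p^3. Multiplying these fractions over p ∈ [2, 3, 5, 7, 11, 13, 17, 19, 23, 29, 31, 37, 41, 43] gives 77199709041125603078439960576/65340146372601957980502060935. (In the limit P → ∞ this tends to ζ(3)/ζ(6).)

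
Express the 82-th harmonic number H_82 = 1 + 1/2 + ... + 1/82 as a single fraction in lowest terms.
H_82 = 44139711531918267321142140457772773/8845597978580177157715301537899200

Direct summation: H_82 = 1 + 1/2 + ... + 1/82. The least common denominator is lcm(1, ..., 82) = 97301577764381948734868316916891200; over this denominator the numerator is 97301577764381948734868316916891200 + 48650788882190974367434158458445600 + 32433859254793982911622772305630400 + 24325394441095487183717079229222800 + 19460315552876389746973663383378240 + 16216929627396991455811386152815200 + 13900225394911706962124045273841600 + 12162697220547743591858539614611400 + 10811286418264660970540924101876800 + 9730157776438194873486831691689120 + 8845597978580177157715301537899200 + 8108464813698495727905693076407600 + 7484736751106303748836024378222400 + 6950112697455853481062022636920800 + 6486771850958796582324554461126080 + 6081348610273871795929269807305700 + 5723622221434232278521665700993600 + 5405643209132330485270462050938400 + 5121135671809576249203595627204800 + 4865078888219097436743415845844560 + 4633408464970568987374681757947200 + 4422798989290088578857650768949600 + 4230503381060084727602970300734400 + 4054232406849247863952846538203800 + 3892063110575277949394732676675648 + 3742368375553151874418012189111200 + 3603762139421553656846974700625600 + 3475056348727926740531011318460400 + 3355226819461446508098907479892800 + 3243385925479398291162277230563040 + 3138760573044578991447365061835200 + 3040674305136935897964634903652850 + 2948532659526725719238433845966400 + 2861811110717116139260832850496800 + 2780045078982341392424809054768320 + 2702821604566165242635231025469200 + 2629772372010322938780224781537600 + 2560567835904788124601797813602400 + 2494912250368767916278674792740800 + 2432539444109548718371707922922280 + 2373209213765413383777276022363200 + 2316704232485284493687340878973600 + 2262827389869347644996937602718400 + 2211399494645044289428825384474800 + 2162257283652932194108184820375360 + 2115251690530042363801485150367200 + 2070246335412381887975921636529600 + 2027116203424623931976423269101900 + 1985746484987386708874863610548800 + 1946031555287638974697366338337824 + 1907874073811410759507221900331200 + 1871184187776575937209006094555600 + 1835878825743055636506949375790400 + 1801881069710776828423487350312800 + 1769119595716035431543060307579840 + 1737528174363963370265505659230200 + 1707045223936525416401198542401600 + 1677613409730723254049453739946400 + 1649179284142066927709632490116800 + 1621692962739699145581138615281520 + 1595107832202982766145382244539200 + 1569380286522289495723682530917600 + 1544469488323522995791560585982400 + 1520337152568467948982317451826425 + 1496947350221260749767204875644480 + 1474266329763362859619216922983200 + 1452262354692267891565198759953600 + 1430905555358558069630416425248400 + 1410167793686694909200990100244800 + 1390022539491170696212404527384160 + 1370444757244816179364342491787200 + 1351410802283082621317615512734600 + 1332898325539478749792716670094400 + 1314886186005161469390112390768800 + 1297354370191759316464910892225216 + 1280283917952394062300898906801200 + 1263656854082882451102185933985600 + 1247456125184383958139337396370400 + 1231665541321290490314788821732800 + 1216269722054774359185853961461140 + 1201254046473851218948991566875200 + 1186604606882706691888638011181600 = 485536826851100940532563545035500503, so H_82 = 485536826851100940532563545035500503/97301577764381948734868316916891200; reducing by gcd(485536826851100940532563545035500503, 97301577764381948734868316916891200) = 11 gives 44139711531918267321142140457772773/8845597978580177157715301537899200 ≈ 4.99002. (The PNT-adjacent estimate ln(82) + γ ≈ 4.98393 matches within O(1/n).)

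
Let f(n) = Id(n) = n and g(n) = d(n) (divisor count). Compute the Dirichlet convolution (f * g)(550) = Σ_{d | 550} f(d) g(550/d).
(Id * d)(550) = 1976

Divisors of 550: [1, 2, 5, 10, 11, 22, 25, 50, 55, 110, 275, 550]. For each d | 550:
  d = 1: Id(1) · d(550/1) = 1 · 12 = 12
  d = 2: Id(2) · d(550/2) = 2 · 6 = 12
  d = 5: Id(5) · d(550/5) = 5 · 8 = 40
  d = 10: Id(10) · d(550/10) = 10 · 4 = 40
  d = 11: Id(11) · d(550/11) = 11 · 6 = 66
  d = 22: Id(22) · d(550/22) = 22 · 3 = 66
  d = 25: Id(25) · d(550/25) = 25 · 4 = 100
  d = 50: Id(50) · d(550/50) = 50 · 2 = 100
  d = 55: Id(55) · d(550/55) = 55 · 4 = 220
  d = 110: Id(110) · d(550/110) = 110 · 2 = 220
  d = 275: Id(275) · d(550/275) = 275 · 2 = 550
  d = 550: Id(550) · d(550/550) = 550 · 1 = 550
Summing: (Id * d)(550) = 12 + 12 + 40 + 40 + 66 + 66 + 100 + 100 + 220 + 220 + 550 + 550 = 1976.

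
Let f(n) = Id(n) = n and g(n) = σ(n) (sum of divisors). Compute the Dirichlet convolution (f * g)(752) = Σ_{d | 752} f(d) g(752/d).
(Id * σ)(752) = 12255

Divisors of 752: [1, 2, 4, 8, 16, 47, 94, 188, 376, 752]. For each d | 752:
  d = 1: Id(1) · σ(752/1) = 1 · 1488 = 1488
  d = 2: Id(2) · σ(752/2) = 2 · 720 = 1440
  d = 4: Id(4) · σ(752/4) = 4 · 336 = 1344
  d = 8: Id(8) · σ(752/8) = 8 · 144 = 1152
  d = 16: Id(16) · σ(752/16) = 16 · 48 = 768
  d = 47: Id(47) · σ(752/47) = 47 · 31 = 1457
  d = 94: Id(94) · σ(752/94) = 94 · 15 = 1410
  d = 188: Id(188) · σ(752/188) = 188 · 7 = 1316
  d = 376: Id(376) · σ(752/376) = 376 · 3 = 1128
  d = 752: Id(752) · σ(752/752) = 752 · 1 = 752
Summing: (Id * σ)(752) = 1488 + 1440 + 1344 + 1152 + 768 + 1457 + 1410 + 1316 + 1128 + 752 = 12255.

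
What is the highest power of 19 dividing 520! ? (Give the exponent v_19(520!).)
v_19(520!) = 28

Legendre's formula: v_p(n!) = Σ_{k ≥ 1} ⌊n / p^k⌋. For p = 19, n = 520, the terms are:
  ⌊520/19^1⌋ = ⌊520/19⌋ = 27
  ⌊520/19^2⌋ = ⌊520/361⌋ = 1
(the next term ⌊520/19^3⌋ = 0, terminating the sum). Summing: v_19(520!) = 27 + 1 = 28.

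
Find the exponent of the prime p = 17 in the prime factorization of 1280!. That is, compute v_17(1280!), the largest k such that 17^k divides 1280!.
v_17(1280!) = 79

Legendre's formula: v_p(n!) = Σ_{k ≥ 1} ⌊n / p^k⌋. For p = 17, n = 1280, the terms are:
  ⌊1280/17^1⌋ = ⌊1280/17⌋ = 75
  ⌊1280/17^2⌋ = ⌊1280/289⌋ = 4
(the next term ⌊1280/17^3⌋ = 0, terminating the sum). Summing: v_17(1280!) = 75 + 4 = 79.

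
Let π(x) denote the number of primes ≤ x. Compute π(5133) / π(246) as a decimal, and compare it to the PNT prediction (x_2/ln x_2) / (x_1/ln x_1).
π(5133)/π(246) = 685/53 ≈ 12.9245;  PNT prediction ≈ 13.4458.

π(246) = 53 and π(5133) = 685, so π(5133)/π(246) ≈ 12.9245. The PNT-predicted ratio is (5133/ln(5133)) / (246/ln(246)) ≈ 13.4458. The two agree to within a few percent, as expected.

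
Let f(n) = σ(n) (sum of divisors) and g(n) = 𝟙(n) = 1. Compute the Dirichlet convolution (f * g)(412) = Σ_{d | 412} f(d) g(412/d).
(σ * 𝟙)(412) = 1155

Divisors of 412: [1, 2, 4, 103, 206, 412]. For each d | 412:
  d = 1: σ(1) · 𝟙(412/1) = 1 · 1 = 1
  d = 2: σ(2) · 𝟙(412/2) = 3 · 1 = 3
  d = 4: σ(4) · 𝟙(412/4) = 7 · 1 = 7
  d = 103: σ(103) · 𝟙(412/103) = 104 · 1 = 104
  d = 206: σ(206) · 𝟙(412/206) = 312 · 1 = 312
  d = 412: σ(412) · 𝟙(412/412) = 728 · 1 = 728
Summing: (σ * 𝟙)(412) = 1 + 3 + 7 + 104 + 312 + 728 = 1155.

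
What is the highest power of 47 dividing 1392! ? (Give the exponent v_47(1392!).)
v_47(1392!) = 29

Legendre's formula: v_p(n!) = Σ_{k ≥ 1} ⌊n / p^k⌋. For p = 47, n = 1392, the terms are:
  ⌊1392/47^1⌋ = ⌊1392/47⌋ = 29
(the next term ⌊1392/47^2⌋ = 0, terminating the sum). Summing: v_47(1392!) = 29 = 29.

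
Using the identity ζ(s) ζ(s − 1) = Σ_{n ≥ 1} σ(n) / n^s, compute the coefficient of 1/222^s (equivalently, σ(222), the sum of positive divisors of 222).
σ(222) = 456

In the product (Σ m^0/m^s)(Σ k / k^s) = Σ (Σ_{d | n} d) / n^s, the coefficient of 1/n^s is σ(n) = Σ_{d | n} d. For n = 222, divisors are [1, 2, 3, 6, 37, 74, 111, 222]; summing: σ(222) = 456.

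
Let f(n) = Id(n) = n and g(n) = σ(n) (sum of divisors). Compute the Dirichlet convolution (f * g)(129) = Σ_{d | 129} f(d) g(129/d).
(Id * σ)(129) = 609

Divisors of 129: [1, 3, 43, 129]. For each d | 129:
  d = 1: Id(1) · σ(129/1) = 1 · 176 = 176
  d = 3: Id(3) · σ(129/3) = 3 · 44 = 132
  d = 43: Id(43) · σ(129/43) = 43 · 4 = 172
  d = 129: Id(129) · σ(129/129) = 129 · 1 = 129
Summing: (Id * σ)(129) = 176 + 132 + 172 + 129 = 609.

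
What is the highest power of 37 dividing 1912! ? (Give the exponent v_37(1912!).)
v_37(1912!) = 52

Legendre's formula: v_p(n!) = Σ_{k ≥ 1} ⌊n / p^k⌋. For p = 37, n = 1912, the terms are:
  ⌊1912/37^1⌋ = ⌊1912/37⌋ = 51
  ⌊1912/37^2⌋ = ⌊1912/1369⌋ = 1
(the next term ⌊1912/37^3⌋ = 0, terminating the sum). Summing: v_37(1912!) = 51 + 1 = 52.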